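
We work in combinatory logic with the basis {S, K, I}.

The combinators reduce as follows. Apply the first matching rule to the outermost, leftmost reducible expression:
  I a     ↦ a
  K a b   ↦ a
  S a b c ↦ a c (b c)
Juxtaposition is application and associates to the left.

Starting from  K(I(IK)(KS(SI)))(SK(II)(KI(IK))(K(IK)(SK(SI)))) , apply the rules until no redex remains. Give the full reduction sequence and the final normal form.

Answer: normal form = KS  (in 4 steps)

Derivation:
  start: K(I(IK)(KS(SI)))(SK(II)(KI(IK))(K(IK)(SK(SI))))
  step 1: I(IK)(KS(SI))
  step 2: IK(KS(SI))
  step 3: K(KS(SI))
  step 4: KS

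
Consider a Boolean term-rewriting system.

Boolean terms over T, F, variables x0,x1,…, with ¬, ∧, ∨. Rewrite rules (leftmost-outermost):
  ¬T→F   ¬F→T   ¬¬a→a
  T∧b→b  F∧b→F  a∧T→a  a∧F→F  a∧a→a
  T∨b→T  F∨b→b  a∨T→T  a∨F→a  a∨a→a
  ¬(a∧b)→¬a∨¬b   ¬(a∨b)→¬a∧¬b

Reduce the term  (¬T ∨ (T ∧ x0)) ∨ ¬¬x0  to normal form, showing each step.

Answer: normal form = x0  (in 5 steps)

Reduction:
  start: (¬T ∨ (T ∧ x0)) ∨ ¬¬x0
  [1] (F ∨ (T ∧ x0)) ∨ ¬¬x0
  [2] (T ∧ x0) ∨ ¬¬x0
  [3] x0 ∨ ¬¬x0
  [4] x0 ∨ x0
  [5] x0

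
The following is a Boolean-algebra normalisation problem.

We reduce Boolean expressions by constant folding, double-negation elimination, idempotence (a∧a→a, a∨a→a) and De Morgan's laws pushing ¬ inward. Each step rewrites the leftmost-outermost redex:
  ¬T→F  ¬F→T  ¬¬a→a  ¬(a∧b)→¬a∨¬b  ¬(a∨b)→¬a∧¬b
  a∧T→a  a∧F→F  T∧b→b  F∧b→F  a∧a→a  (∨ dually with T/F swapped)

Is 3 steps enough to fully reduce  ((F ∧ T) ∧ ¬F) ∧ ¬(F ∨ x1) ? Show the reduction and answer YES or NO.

  start: ((F ∧ T) ∧ ¬F) ∧ ¬(F ∨ x1)
  →1  (F ∧ ¬F) ∧ ¬(F ∨ x1)
  →2  F ∧ ¬(F ∨ x1)
  →3  F

Answer: YES — reaches normal form F in 3 ≤ 3 steps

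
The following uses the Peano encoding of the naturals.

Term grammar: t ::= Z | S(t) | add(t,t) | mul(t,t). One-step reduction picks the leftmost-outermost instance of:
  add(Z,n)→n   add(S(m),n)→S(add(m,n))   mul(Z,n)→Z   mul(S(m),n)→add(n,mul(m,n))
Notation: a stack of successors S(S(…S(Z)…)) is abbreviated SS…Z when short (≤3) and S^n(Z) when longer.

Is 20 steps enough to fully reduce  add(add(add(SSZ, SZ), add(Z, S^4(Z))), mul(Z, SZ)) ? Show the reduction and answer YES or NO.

Answer: YES — reaches normal form S^7(Z) in 17 ≤ 20 steps

Working:
  start: add(add(add(SSZ, SZ), add(Z, S^4(Z))), mul(Z, SZ))
  step 1: add(add(S(add(SZ, SZ)), add(Z, S^4(Z))), mul(Z, SZ))
  step 2: add(S(add(add(SZ, SZ), add(Z, S^4(Z)))), mul(Z, SZ))
  step 3: S(add(add(add(SZ, SZ), add(Z, S^4(Z))), mul(Z, SZ)))
  step 4: S(add(add(S(add(Z, SZ)), add(Z, S^4(Z))), mul(Z, SZ)))
  step 5: S(add(S(add(add(Z, SZ), add(Z, S^4(Z)))), mul(Z, SZ)))
  step 6: S(S(add(add(add(Z, SZ), add(Z, S^4(Z))), mul(Z, SZ))))
  step 7: S(S(add(add(SZ, add(Z, S^4(Z))), mul(Z, SZ))))
  step 8: S(S(add(S(add(Z, add(Z, S^4(Z)))), mul(Z, SZ))))
  step 9: S(S(S(add(add(Z, add(Z, S^4(Z))), mul(Z, SZ)))))
  step 10: S(S(S(add(add(Z, S^4(Z)), mul(Z, SZ)))))
  step 11: S(S(S(add(S^4(Z), mul(Z, SZ)))))
  step 12: S(S(S(S(add(SSSZ, mul(Z, SZ))))))
  step 13: S(S(S(S(S(add(SSZ, mul(Z, SZ)))))))
  step 14: S(S(S(S(S(S(add(SZ, mul(Z, SZ))))))))
  step 15: S(S(S(S(S(S(S(add(Z, mul(Z, SZ)))))))))
  step 16: S(S(S(S(S(S(S(mul(Z, SZ))))))))
  step 17: S^7(Z)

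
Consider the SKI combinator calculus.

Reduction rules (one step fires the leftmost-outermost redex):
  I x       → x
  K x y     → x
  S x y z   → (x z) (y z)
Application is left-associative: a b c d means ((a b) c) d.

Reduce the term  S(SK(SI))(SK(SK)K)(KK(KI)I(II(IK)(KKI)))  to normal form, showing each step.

Answer: normal form = KI  (in 10 steps)

Derivation:
  start: S(SK(SI))(SK(SK)K)(KK(KI)I(II(IK)(KKI)))
  [1] SK(SI)(KK(KI)I(II(IK)(KKI)))(SK(SK)K(KK(KI)I(II(IK)(KKI))))
  [2] K(KK(KI)I(II(IK)(KKI)))(SI(KK(KI)I(II(IK)(KKI))))(SK(SK)K(KK(KI)I(II(IK)(KKI))))
  [3] KK(KI)I(II(IK)(KKI))(SK(SK)K(KK(KI)I(II(IK)(KKI))))
  [4] KI(II(IK)(KKI))(SK(SK)K(KK(KI)I(II(IK)(KKI))))
  [5] I(SK(SK)K(KK(KI)I(II(IK)(KKI))))
  [6] SK(SK)K(KK(KI)I(II(IK)(KKI)))
  [7] KK(SKK)(KK(KI)I(II(IK)(KKI)))
  [8] K(KK(KI)I(II(IK)(KKI)))
  [9] K(KI(II(IK)(KKI)))
  [10] KI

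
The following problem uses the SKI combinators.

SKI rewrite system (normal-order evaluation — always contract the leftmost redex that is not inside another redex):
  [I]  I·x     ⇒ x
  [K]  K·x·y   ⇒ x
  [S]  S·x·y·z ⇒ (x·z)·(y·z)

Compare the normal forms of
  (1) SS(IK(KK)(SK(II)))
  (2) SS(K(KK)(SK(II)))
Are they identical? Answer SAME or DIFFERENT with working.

Term A:
  start: SS(IK(KK)(SK(II)))
  →1  SS(K(KK)(SK(II)))
  →2  SS(KK)

Term B:
  start: SS(K(KK)(SK(II)))
  →1  SS(KK)

Answer: SAME — A ⇓ SS(KK), B ⇓ SS(KK)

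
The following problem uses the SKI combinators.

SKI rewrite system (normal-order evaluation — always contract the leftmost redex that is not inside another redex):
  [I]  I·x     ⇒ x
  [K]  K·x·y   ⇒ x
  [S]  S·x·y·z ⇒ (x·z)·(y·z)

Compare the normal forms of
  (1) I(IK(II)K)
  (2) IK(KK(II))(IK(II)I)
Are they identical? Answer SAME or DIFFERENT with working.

Term A:
  start: I(IK(II)K)
  [1] IK(II)K
  [2] K(II)K
  [3] II
  [4] I

Term B:
  start: IK(KK(II))(IK(II)I)
  [1] K(KK(II))(IK(II)I)
  [2] KK(II)
  [3] K

Answer: DIFFERENT — A ⇓ I, B ⇓ K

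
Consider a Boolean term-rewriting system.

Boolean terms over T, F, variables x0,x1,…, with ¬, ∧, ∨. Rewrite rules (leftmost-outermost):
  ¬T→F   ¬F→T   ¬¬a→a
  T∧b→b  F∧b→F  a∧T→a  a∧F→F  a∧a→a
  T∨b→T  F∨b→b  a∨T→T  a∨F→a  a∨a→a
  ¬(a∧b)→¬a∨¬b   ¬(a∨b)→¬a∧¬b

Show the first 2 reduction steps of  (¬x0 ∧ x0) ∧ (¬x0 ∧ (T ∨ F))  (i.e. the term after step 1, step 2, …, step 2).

Answer: after 2 steps: (¬x0 ∧ x0) ∧ ¬x0

Reduction:
  start: (¬x0 ∧ x0) ∧ (¬x0 ∧ (T ∨ F))
  →1  (¬x0 ∧ x0) ∧ (¬x0 ∧ T)
  →2  (¬x0 ∧ x0) ∧ ¬x0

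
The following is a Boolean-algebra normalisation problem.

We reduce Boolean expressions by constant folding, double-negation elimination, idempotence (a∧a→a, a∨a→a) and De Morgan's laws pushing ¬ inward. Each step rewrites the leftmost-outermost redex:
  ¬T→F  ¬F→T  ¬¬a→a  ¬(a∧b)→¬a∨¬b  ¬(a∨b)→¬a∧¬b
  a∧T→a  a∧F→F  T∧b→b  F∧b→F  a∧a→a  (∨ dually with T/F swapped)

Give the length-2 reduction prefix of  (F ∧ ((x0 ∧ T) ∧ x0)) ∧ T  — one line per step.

Answer: after 2 steps: F

Derivation:
  start: (F ∧ ((x0 ∧ T) ∧ x0)) ∧ T
  [1] F ∧ ((x0 ∧ T) ∧ x0)
  [2] F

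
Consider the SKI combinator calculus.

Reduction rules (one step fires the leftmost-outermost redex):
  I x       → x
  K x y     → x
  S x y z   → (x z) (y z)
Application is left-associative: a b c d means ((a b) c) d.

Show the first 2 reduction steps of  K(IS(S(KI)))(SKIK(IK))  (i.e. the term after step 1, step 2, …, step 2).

Answer: after 2 steps: S(S(KI))

Working:
  start: K(IS(S(KI)))(SKIK(IK))
  [1] IS(S(KI))
  [2] S(S(KI))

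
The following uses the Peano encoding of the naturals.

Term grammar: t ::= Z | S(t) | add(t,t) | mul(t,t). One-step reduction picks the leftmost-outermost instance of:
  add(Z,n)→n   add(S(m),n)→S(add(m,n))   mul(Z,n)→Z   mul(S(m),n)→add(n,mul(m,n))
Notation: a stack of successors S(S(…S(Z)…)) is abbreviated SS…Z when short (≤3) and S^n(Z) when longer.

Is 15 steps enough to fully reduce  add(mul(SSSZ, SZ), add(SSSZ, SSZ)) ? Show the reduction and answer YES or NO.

  start: add(mul(SSSZ, SZ), add(SSSZ, SSZ))
  →1  add(add(SZ, mul(SSZ, SZ)), add(SSSZ, SSZ))
  →2  add(S(add(Z, mul(SSZ, SZ))), add(SSSZ, SSZ))
  →3  S(add(add(Z, mul(SSZ, SZ)), add(SSSZ, SSZ)))
  →4  S(add(mul(SSZ, SZ), add(SSSZ, SSZ)))
  →5  S(add(add(SZ, mul(SZ, SZ)), add(SSSZ, SSZ)))
  →6  S(add(S(add(Z, mul(SZ, SZ))), add(SSSZ, SSZ)))
  →7  S(S(add(add(Z, mul(SZ, SZ)), add(SSSZ, SSZ))))
  →8  S(S(add(mul(SZ, SZ), add(SSSZ, SSZ))))
  →9  S(S(add(add(SZ, mul(Z, SZ)), add(SSSZ, SSZ))))
  →10  S(S(add(S(add(Z, mul(Z, SZ))), add(SSSZ, SSZ))))
  →11  S(S(S(add(add(Z, mul(Z, SZ)), add(SSSZ, SSZ)))))
  →12  S(S(S(add(mul(Z, SZ), add(SSSZ, SSZ)))))
  →13  S(S(S(add(Z, add(SSSZ, SSZ)))))
  →14  S(S(S(add(SSSZ, SSZ))))
  →15  S(S(S(S(add(SSZ, SSZ)))))

Answer: NO — after 15 steps the term is S(S(S(S(add(SSZ, SSZ))))), not yet normal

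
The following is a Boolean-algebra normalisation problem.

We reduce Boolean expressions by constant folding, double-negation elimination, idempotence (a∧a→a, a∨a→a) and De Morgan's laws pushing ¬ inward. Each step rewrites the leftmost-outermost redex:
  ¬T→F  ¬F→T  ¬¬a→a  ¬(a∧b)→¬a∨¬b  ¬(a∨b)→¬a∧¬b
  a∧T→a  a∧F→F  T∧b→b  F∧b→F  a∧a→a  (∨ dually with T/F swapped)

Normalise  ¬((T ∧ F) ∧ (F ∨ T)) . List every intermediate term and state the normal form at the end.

  start: ¬((T ∧ F) ∧ (F ∨ T))
  step 1: ¬(T ∧ F) ∨ ¬(F ∨ T)
  step 2: (¬T ∨ ¬F) ∨ ¬(F ∨ T)
  step 3: (F ∨ ¬F) ∨ ¬(F ∨ T)
  step 4: ¬F ∨ ¬(F ∨ T)
  step 5: T ∨ ¬(F ∨ T)
  step 6: T

Answer: normal form = T  (in 6 steps)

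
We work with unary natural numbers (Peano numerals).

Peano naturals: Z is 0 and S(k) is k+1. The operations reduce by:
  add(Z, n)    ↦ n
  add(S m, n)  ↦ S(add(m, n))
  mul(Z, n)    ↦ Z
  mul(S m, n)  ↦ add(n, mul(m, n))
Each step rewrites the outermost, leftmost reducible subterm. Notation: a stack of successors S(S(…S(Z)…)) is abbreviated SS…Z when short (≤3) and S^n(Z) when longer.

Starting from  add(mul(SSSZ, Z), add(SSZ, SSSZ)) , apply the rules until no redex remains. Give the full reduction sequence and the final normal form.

Answer: normal form = S^5(Z)  (in 11 steps)

Working:
  start: add(mul(SSSZ, Z), add(SSZ, SSSZ))
  [1] add(add(Z, mul(SSZ, Z)), add(SSZ, SSSZ))
  [2] add(mul(SSZ, Z), add(SSZ, SSSZ))
  [3] add(add(Z, mul(SZ, Z)), add(SSZ, SSSZ))
  [4] add(mul(SZ, Z), add(SSZ, SSSZ))
  [5] add(add(Z, mul(Z, Z)), add(SSZ, SSSZ))
  [6] add(mul(Z, Z), add(SSZ, SSSZ))
  [7] add(Z, add(SSZ, SSSZ))
  [8] add(SSZ, SSSZ)
  [9] S(add(SZ, SSSZ))
  [10] S(S(add(Z, SSSZ)))
  [11] S^5(Z)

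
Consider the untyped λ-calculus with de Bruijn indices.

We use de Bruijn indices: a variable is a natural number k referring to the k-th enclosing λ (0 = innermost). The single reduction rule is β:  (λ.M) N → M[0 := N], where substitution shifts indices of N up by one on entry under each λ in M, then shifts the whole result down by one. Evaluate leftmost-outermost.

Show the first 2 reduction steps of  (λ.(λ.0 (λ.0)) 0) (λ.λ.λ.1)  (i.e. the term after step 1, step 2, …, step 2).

  start: (λ.(λ.0 (λ.0)) 0) (λ.λ.λ.1)
  step 1: (λ.0 (λ.0)) (λ.λ.λ.1)
  step 2: (λ.λ.λ.1) (λ.0)

Answer: after 2 steps: (λ.λ.λ.1) (λ.0)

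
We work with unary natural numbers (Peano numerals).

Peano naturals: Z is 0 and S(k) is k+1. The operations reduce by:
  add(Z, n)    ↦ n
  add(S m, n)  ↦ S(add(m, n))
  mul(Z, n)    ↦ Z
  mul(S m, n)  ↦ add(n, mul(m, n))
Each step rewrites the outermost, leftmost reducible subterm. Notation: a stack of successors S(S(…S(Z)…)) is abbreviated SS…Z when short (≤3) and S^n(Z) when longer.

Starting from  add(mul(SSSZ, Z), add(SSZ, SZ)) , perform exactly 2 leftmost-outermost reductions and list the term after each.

  start: add(mul(SSSZ, Z), add(SSZ, SZ))
  [1] add(add(Z, mul(SSZ, Z)), add(SSZ, SZ))
  [2] add(mul(SSZ, Z), add(SSZ, SZ))

Answer: after 2 steps: add(mul(SSZ, Z), add(SSZ, SZ))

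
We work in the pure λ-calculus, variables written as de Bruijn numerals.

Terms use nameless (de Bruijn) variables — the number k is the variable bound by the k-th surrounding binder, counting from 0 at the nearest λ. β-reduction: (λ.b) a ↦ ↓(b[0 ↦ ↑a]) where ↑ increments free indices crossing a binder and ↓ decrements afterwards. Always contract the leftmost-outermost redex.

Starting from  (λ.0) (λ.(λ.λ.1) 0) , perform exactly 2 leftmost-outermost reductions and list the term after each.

Answer: after 2 steps: λ.λ.1

Reduction:
  start: (λ.0) (λ.(λ.λ.1) 0)
  step 1: λ.(λ.λ.1) 0
  step 2: λ.λ.1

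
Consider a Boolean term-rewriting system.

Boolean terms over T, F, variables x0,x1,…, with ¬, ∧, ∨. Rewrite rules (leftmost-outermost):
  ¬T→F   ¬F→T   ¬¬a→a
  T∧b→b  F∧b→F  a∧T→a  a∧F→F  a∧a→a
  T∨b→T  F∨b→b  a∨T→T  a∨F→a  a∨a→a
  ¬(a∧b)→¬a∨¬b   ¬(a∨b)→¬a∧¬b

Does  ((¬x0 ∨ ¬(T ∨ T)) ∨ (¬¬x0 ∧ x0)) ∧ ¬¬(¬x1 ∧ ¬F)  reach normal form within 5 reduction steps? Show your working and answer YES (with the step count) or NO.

Answer: NO — after 5 steps the term is (¬x0 ∨ (x0 ∧ x0)) ∧ ¬¬(¬x1 ∧ ¬F), not yet normal

Reduction:
  start: ((¬x0 ∨ ¬(T ∨ T)) ∨ (¬¬x0 ∧ x0)) ∧ ¬¬(¬x1 ∧ ¬F)
  →1  ((¬x0 ∨ (¬T ∧ ¬T)) ∨ (¬¬x0 ∧ x0)) ∧ ¬¬(¬x1 ∧ ¬F)
  →2  ((¬x0 ∨ ¬T) ∨ (¬¬x0 ∧ x0)) ∧ ¬¬(¬x1 ∧ ¬F)
  →3  ((¬x0 ∨ F) ∨ (¬¬x0 ∧ x0)) ∧ ¬¬(¬x1 ∧ ¬F)
  →4  (¬x0 ∨ (¬¬x0 ∧ x0)) ∧ ¬¬(¬x1 ∧ ¬F)
  →5  (¬x0 ∨ (x0 ∧ x0)) ∧ ¬¬(¬x1 ∧ ¬F)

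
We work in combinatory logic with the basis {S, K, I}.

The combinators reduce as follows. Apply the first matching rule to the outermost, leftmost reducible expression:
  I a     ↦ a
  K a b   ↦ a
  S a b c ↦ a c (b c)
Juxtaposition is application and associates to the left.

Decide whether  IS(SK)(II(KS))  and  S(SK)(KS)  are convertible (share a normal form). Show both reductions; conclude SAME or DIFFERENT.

Answer: SAME — A ⇓ S(SK)(KS), B ⇓ S(SK)(KS)

Working:
Term A:
  start: IS(SK)(II(KS))
  [1] S(SK)(II(KS))
  [2] S(SK)(I(KS))
  [3] S(SK)(KS)

Term B:
  start: S(SK)(KS)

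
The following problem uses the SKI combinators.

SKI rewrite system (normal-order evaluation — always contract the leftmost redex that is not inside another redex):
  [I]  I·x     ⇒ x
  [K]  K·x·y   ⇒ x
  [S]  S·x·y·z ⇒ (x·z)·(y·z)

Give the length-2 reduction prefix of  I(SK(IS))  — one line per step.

Answer: after 2 steps: SKS

Derivation:
  start: I(SK(IS))
  →1  SK(IS)
  →2  SKS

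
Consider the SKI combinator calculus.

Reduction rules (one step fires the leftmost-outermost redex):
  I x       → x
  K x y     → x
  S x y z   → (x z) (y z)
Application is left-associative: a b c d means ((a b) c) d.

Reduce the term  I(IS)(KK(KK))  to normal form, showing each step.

  start: I(IS)(KK(KK))
  step 1: IS(KK(KK))
  step 2: S(KK(KK))
  step 3: SK

Answer: normal form = SK  (in 3 steps)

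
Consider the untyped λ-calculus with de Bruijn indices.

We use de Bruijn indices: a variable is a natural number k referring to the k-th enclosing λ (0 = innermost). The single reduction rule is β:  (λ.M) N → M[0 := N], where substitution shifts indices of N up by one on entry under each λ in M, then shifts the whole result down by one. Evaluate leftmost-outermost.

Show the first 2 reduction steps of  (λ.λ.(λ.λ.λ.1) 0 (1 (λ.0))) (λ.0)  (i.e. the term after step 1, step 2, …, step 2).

  start: (λ.λ.(λ.λ.λ.1) 0 (1 (λ.0))) (λ.0)
  →1  λ.(λ.λ.λ.1) 0 ((λ.0) (λ.0))
  →2  λ.(λ.λ.1) ((λ.0) (λ.0))

Answer: after 2 steps: λ.(λ.λ.1) ((λ.0) (λ.0))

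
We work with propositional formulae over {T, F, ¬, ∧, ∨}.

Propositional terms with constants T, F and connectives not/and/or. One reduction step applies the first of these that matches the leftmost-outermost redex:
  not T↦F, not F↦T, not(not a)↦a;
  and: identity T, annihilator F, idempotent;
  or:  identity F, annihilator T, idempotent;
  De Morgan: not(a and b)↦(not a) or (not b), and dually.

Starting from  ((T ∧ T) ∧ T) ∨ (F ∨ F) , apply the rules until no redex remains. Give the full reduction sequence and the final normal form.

Answer: normal form = T  (in 3 steps)

Working:
  start: ((T ∧ T) ∧ T) ∨ (F ∨ F)
  [1] (T ∧ T) ∨ (F ∨ F)
  [2] T ∨ (F ∨ F)
  [3] T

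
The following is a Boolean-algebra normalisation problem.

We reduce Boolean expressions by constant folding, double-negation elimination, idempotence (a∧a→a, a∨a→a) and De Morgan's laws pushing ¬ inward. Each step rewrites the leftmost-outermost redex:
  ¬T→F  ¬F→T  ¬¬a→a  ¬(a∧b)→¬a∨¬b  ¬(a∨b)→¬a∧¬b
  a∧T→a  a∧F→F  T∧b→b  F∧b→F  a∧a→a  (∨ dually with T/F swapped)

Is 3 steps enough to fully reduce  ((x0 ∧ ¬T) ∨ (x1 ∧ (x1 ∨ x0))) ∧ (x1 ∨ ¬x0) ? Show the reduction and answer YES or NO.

  start: ((x0 ∧ ¬T) ∨ (x1 ∧ (x1 ∨ x0))) ∧ (x1 ∨ ¬x0)
  [1] ((x0 ∧ F) ∨ (x1 ∧ (x1 ∨ x0))) ∧ (x1 ∨ ¬x0)
  [2] (F ∨ (x1 ∧ (x1 ∨ x0))) ∧ (x1 ∨ ¬x0)
  [3] (x1 ∧ (x1 ∨ x0)) ∧ (x1 ∨ ¬x0)

Answer: YES — reaches normal form (x1 ∧ (x1 ∨ x0)) ∧ (x1 ∨ ¬x0) in 3 ≤ 3 steps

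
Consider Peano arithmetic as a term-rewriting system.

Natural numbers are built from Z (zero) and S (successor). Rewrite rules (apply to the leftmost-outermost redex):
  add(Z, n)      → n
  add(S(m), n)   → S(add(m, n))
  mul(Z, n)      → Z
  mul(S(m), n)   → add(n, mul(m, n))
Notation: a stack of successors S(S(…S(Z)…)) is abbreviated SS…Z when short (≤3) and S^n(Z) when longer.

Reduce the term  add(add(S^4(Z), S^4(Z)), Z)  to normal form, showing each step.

Answer: normal form = S^8(Z)  (in 14 steps)

Reduction:
  start: add(add(S^4(Z), S^4(Z)), Z)
  step 1: add(S(add(SSSZ, S^4(Z))), Z)
  step 2: S(add(add(SSSZ, S^4(Z)), Z))
  step 3: S(add(S(add(SSZ, S^4(Z))), Z))
  step 4: S(S(add(add(SSZ, S^4(Z)), Z)))
  step 5: S(S(add(S(add(SZ, S^4(Z))), Z)))
  step 6: S(S(S(add(add(SZ, S^4(Z)), Z))))
  step 7: S(S(S(add(S(add(Z, S^4(Z))), Z))))
  step 8: S(S(S(S(add(add(Z, S^4(Z)), Z)))))
  step 9: S(S(S(S(add(S^4(Z), Z)))))
  step 10: S(S(S(S(S(add(SSSZ, Z))))))
  step 11: S(S(S(S(S(S(add(SSZ, Z)))))))
  step 12: S(S(S(S(S(S(S(add(SZ, Z))))))))
  step 13: S(S(S(S(S(S(S(S(add(Z, Z)))))))))
  step 14: S^8(Z)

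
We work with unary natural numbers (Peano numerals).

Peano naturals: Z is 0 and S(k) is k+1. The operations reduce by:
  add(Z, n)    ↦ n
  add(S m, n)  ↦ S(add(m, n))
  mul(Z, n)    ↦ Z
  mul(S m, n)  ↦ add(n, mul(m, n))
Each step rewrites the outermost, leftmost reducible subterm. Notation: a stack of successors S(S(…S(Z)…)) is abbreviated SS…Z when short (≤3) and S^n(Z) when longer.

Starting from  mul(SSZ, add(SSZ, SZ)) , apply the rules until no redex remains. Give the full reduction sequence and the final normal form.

Answer: normal form = S^6(Z)  (in 17 steps)

Working:
  start: mul(SSZ, add(SSZ, SZ))
  step 1: add(add(SSZ, SZ), mul(SZ, add(SSZ, SZ)))
  step 2: add(S(add(SZ, SZ)), mul(SZ, add(SSZ, SZ)))
  step 3: S(add(add(SZ, SZ), mul(SZ, add(SSZ, SZ))))
  step 4: S(add(S(add(Z, SZ)), mul(SZ, add(SSZ, SZ))))
  step 5: S(S(add(add(Z, SZ), mul(SZ, add(SSZ, SZ)))))
  step 6: S(S(add(SZ, mul(SZ, add(SSZ, SZ)))))
  step 7: S(S(S(add(Z, mul(SZ, add(SSZ, SZ))))))
  step 8: S(S(S(mul(SZ, add(SSZ, SZ)))))
  step 9: S(S(S(add(add(SSZ, SZ), mul(Z, add(SSZ, SZ))))))
  step 10: S(S(S(add(S(add(SZ, SZ)), mul(Z, add(SSZ, SZ))))))
  step 11: S(S(S(S(add(add(SZ, SZ), mul(Z, add(SSZ, SZ)))))))
  step 12: S(S(S(S(add(S(add(Z, SZ)), mul(Z, add(SSZ, SZ)))))))
  step 13: S(S(S(S(S(add(add(Z, SZ), mul(Z, add(SSZ, SZ))))))))
  step 14: S(S(S(S(S(add(SZ, mul(Z, add(SSZ, SZ))))))))
  step 15: S(S(S(S(S(S(add(Z, mul(Z, add(SSZ, SZ)))))))))
  step 16: S(S(S(S(S(S(mul(Z, add(SSZ, SZ))))))))
  step 17: S^6(Z)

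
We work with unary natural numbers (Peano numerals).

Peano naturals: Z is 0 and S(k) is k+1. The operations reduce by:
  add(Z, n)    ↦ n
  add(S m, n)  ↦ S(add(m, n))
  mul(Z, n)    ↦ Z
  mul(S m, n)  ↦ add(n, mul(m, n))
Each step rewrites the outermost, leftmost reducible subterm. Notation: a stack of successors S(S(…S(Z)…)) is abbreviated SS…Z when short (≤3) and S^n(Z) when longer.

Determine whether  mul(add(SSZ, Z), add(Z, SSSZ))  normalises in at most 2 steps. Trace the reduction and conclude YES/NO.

  start: mul(add(SSZ, Z), add(Z, SSSZ))
  [1] mul(S(add(SZ, Z)), add(Z, SSSZ))
  [2] add(add(Z, SSSZ), mul(add(SZ, Z), add(Z, SSSZ)))

Answer: NO — after 2 steps the term is add(add(Z, SSSZ), mul(add(SZ, Z), add(Z, SSSZ))), not yet normal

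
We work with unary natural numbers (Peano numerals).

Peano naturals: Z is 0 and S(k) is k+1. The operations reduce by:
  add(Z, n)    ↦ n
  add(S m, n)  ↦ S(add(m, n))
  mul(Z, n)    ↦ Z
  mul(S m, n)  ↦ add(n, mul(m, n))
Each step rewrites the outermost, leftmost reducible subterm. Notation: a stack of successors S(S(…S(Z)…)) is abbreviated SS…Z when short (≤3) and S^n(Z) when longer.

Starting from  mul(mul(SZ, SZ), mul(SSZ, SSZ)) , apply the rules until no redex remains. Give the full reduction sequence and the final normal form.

Answer: normal form = S^4(Z)  (in 20 steps)

Reduction:
  start: mul(mul(SZ, SZ), mul(SSZ, SSZ))
  [1] mul(add(SZ, mul(Z, SZ)), mul(SSZ, SSZ))
  [2] mul(S(add(Z, mul(Z, SZ))), mul(SSZ, SSZ))
  [3] add(mul(SSZ, SSZ), mul(add(Z, mul(Z, SZ)), mul(SSZ, SSZ)))
  [4] add(add(SSZ, mul(SZ, SSZ)), mul(add(Z, mul(Z, SZ)), mul(SSZ, SSZ)))
  [5] add(S(add(SZ, mul(SZ, SSZ))), mul(add(Z, mul(Z, SZ)), mul(SSZ, SSZ)))
  [6] S(add(add(SZ, mul(SZ, SSZ)), mul(add(Z, mul(Z, SZ)), mul(SSZ, SSZ))))
  [7] S(add(S(add(Z, mul(SZ, SSZ))), mul(add(Z, mul(Z, SZ)), mul(SSZ, SSZ))))
  [8] S(S(add(add(Z, mul(SZ, SSZ)), mul(add(Z, mul(Z, SZ)), mul(SSZ, SSZ)))))
  [9] S(S(add(mul(SZ, SSZ), mul(add(Z, mul(Z, SZ)), mul(SSZ, SSZ)))))
  [10] S(S(add(add(SSZ, mul(Z, SSZ)), mul(add(Z, mul(Z, SZ)), mul(SSZ, SSZ)))))
  [11] S(S(add(S(add(SZ, mul(Z, SSZ))), mul(add(Z, mul(Z, SZ)), mul(SSZ, SSZ)))))
  [12] S(S(S(add(add(SZ, mul(Z, SSZ)), mul(add(Z, mul(Z, SZ)), mul(SSZ, SSZ))))))
  [13] S(S(S(add(S(add(Z, mul(Z, SSZ))), mul(add(Z, mul(Z, SZ)), mul(SSZ, SSZ))))))
  [14] S(S(S(S(add(add(Z, mul(Z, SSZ)), mul(add(Z, mul(Z, SZ)), mul(SSZ, SSZ)))))))
  [15] S(S(S(S(add(mul(Z, SSZ), mul(add(Z, mul(Z, SZ)), mul(SSZ, SSZ)))))))
  [16] S(S(S(S(add(Z, mul(add(Z, mul(Z, SZ)), mul(SSZ, SSZ)))))))
  [17] S(S(S(S(mul(add(Z, mul(Z, SZ)), mul(SSZ, SSZ))))))
  [18] S(S(S(S(mul(mul(Z, SZ), mul(SSZ, SSZ))))))
  [19] S(S(S(S(mul(Z, mul(SSZ, SSZ))))))
  [20] S^4(Z)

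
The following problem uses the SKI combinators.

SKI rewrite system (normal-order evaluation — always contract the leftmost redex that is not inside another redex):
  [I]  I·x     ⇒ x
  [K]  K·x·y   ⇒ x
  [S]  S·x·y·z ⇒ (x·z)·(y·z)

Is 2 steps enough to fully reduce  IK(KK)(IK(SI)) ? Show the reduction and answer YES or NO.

Answer: YES — reaches normal form KK in 2 ≤ 2 steps

Working:
  start: IK(KK)(IK(SI))
  →1  K(KK)(IK(SI))
  →2  KK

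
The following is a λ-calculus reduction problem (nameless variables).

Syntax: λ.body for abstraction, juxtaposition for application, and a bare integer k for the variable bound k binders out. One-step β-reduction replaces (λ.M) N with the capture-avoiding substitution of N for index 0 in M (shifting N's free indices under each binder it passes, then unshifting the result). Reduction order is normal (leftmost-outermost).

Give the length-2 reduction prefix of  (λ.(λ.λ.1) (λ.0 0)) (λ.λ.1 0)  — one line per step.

Answer: after 2 steps: λ.λ.0 0

Derivation:
  start: (λ.(λ.λ.1) (λ.0 0)) (λ.λ.1 0)
  [1] (λ.λ.1) (λ.0 0)
  [2] λ.λ.0 0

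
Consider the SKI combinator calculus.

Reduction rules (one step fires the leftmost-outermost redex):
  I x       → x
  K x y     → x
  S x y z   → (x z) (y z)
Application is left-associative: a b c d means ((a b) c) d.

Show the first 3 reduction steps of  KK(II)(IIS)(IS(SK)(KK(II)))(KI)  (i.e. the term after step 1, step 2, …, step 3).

  start: KK(II)(IIS)(IS(SK)(KK(II)))(KI)
  step 1: K(IIS)(IS(SK)(KK(II)))(KI)
  step 2: IIS(KI)
  step 3: IS(KI)

Answer: after 3 steps: IS(KI)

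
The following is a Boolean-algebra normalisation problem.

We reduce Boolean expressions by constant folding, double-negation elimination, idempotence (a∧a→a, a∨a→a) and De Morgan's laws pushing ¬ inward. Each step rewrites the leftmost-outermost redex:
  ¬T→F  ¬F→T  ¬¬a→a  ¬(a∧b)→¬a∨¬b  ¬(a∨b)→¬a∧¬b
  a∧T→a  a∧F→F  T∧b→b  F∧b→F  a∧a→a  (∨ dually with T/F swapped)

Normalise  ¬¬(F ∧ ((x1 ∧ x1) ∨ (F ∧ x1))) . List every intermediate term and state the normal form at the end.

Answer: normal form = F  (in 2 steps)

Working:
  start: ¬¬(F ∧ ((x1 ∧ x1) ∨ (F ∧ x1)))
  →1  F ∧ ((x1 ∧ x1) ∨ (F ∧ x1))
  →2  F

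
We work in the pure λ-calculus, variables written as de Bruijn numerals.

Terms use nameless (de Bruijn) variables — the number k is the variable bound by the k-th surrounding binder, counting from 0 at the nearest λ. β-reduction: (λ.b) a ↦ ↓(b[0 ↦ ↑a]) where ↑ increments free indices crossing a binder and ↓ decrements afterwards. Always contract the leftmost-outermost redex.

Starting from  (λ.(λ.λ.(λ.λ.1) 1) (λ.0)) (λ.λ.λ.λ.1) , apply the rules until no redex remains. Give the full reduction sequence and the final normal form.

Answer: normal form = λ.λ.λ.0  (in 3 steps)

Derivation:
  start: (λ.(λ.λ.(λ.λ.1) 1) (λ.0)) (λ.λ.λ.λ.1)
  [1] (λ.λ.(λ.λ.1) 1) (λ.0)
  [2] λ.(λ.λ.1) (λ.0)
  [3] λ.λ.λ.0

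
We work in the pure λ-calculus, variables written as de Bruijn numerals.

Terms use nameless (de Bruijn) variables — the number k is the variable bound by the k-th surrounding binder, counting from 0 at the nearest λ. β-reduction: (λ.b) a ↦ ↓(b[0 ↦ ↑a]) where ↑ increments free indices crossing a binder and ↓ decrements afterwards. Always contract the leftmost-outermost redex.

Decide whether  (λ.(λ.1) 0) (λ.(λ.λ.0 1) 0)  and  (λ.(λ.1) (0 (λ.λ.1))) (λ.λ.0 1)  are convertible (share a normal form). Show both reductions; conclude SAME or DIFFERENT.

Term A:
  start: (λ.(λ.1) 0) (λ.(λ.λ.0 1) 0)
  [1] (λ.λ.(λ.λ.0 1) 0) (λ.(λ.λ.0 1) 0)
  [2] λ.(λ.λ.0 1) 0
  [3] λ.λ.0 1

Term B:
  start: (λ.(λ.1) (0 (λ.λ.1))) (λ.λ.0 1)
  [1] (λ.λ.λ.0 1) ((λ.λ.0 1) (λ.λ.1))
  [2] λ.λ.0 1

Answer: SAME — A ⇓ λ.λ.0 1, B ⇓ λ.λ.0 1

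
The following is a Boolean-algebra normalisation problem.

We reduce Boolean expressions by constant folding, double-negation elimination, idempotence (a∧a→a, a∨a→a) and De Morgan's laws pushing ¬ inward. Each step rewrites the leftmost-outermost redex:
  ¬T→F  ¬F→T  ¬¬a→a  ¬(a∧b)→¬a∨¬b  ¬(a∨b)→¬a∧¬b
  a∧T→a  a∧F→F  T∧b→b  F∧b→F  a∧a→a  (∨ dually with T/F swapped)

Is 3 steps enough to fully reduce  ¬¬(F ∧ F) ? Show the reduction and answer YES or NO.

  start: ¬¬(F ∧ F)
  →1  F ∧ F
  →2  F

Answer: YES — reaches normal form F in 2 ≤ 3 steps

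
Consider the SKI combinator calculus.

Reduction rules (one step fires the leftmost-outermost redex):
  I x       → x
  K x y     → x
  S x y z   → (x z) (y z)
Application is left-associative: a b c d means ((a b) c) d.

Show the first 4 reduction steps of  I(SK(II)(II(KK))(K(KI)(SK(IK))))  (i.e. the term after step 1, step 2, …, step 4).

  start: I(SK(II)(II(KK))(K(KI)(SK(IK))))
  →1  SK(II)(II(KK))(K(KI)(SK(IK)))
  →2  K(II(KK))(II(II(KK)))(K(KI)(SK(IK)))
  →3  II(KK)(K(KI)(SK(IK)))
  →4  I(KK)(K(KI)(SK(IK)))

Answer: after 4 steps: I(KK)(K(KI)(SK(IK)))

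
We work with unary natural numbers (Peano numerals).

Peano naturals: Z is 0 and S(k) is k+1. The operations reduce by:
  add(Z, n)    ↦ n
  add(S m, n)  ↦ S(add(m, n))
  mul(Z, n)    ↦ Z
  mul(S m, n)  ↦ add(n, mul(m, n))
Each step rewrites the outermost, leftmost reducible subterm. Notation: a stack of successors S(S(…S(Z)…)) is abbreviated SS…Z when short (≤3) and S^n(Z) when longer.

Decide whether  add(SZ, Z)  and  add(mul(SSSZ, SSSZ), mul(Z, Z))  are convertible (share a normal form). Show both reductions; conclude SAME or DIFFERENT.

Answer: DIFFERENT — A ⇓ SZ, B ⇓ S^9(Z)

Reduction:
Term A:
  start: add(SZ, Z)
  →1  S(add(Z, Z))
  →2  SZ

Term B:
  start: add(mul(SSSZ, SSSZ), mul(Z, Z))
  →1  add(add(SSSZ, mul(SSZ, SSSZ)), mul(Z, Z))
  →2  add(S(add(SSZ, mul(SSZ, SSSZ))), mul(Z, Z))
  →3  S(add(add(SSZ, mul(SSZ, SSSZ)), mul(Z, Z)))
  →4  S(add(S(add(SZ, mul(SSZ, SSSZ))), mul(Z, Z)))
  →5  S(S(add(add(SZ, mul(SSZ, SSSZ)), mul(Z, Z))))
  →6  S(S(add(S(add(Z, mul(SSZ, SSSZ))), mul(Z, Z))))
  →7  S(S(S(add(add(Z, mul(SSZ, SSSZ)), mul(Z, Z)))))
  →8  S(S(S(add(mul(SSZ, SSSZ), mul(Z, Z)))))
  →9  S(S(S(add(add(SSSZ, mul(SZ, SSSZ)), mul(Z, Z)))))
  →10  S(S(S(add(S(add(SSZ, mul(SZ, SSSZ))), mul(Z, Z)))))
  →11  S(S(S(S(add(add(SSZ, mul(SZ, SSSZ)), mul(Z, Z))))))
  →12  S(S(S(S(add(S(add(SZ, mul(SZ, SSSZ))), mul(Z, Z))))))
  →13  S(S(S(S(S(add(add(SZ, mul(SZ, SSSZ)), mul(Z, Z)))))))
  →14  S(S(S(S(S(add(S(add(Z, mul(SZ, SSSZ))), mul(Z, Z)))))))
  →15  S(S(S(S(S(S(add(add(Z, mul(SZ, SSSZ)), mul(Z, Z))))))))
  →16  S(S(S(S(S(S(add(mul(SZ, SSSZ), mul(Z, Z))))))))
  →17  S(S(S(S(S(S(add(add(SSSZ, mul(Z, SSSZ)), mul(Z, Z))))))))
  →18  S(S(S(S(S(S(add(S(add(SSZ, mul(Z, SSSZ))), mul(Z, Z))))))))
  →19  S(S(S(S(S(S(S(add(add(SSZ, mul(Z, SSSZ)), mul(Z, Z)))))))))
  →20  S(S(S(S(S(S(S(add(S(add(SZ, mul(Z, SSSZ))), mul(Z, Z)))))))))
  →21  S(S(S(S(S(S(S(S(add(add(SZ, mul(Z, SSSZ)), mul(Z, Z))))))))))
  →22  S(S(S(S(S(S(S(S(add(S(add(Z, mul(Z, SSSZ))), mul(Z, Z))))))))))
  →23  S(S(S(S(S(S(S(S(S(add(add(Z, mul(Z, SSSZ)), mul(Z, Z)))))))))))
  →24  S(S(S(S(S(S(S(S(S(add(mul(Z, SSSZ), mul(Z, Z)))))))))))
  →25  S(S(S(S(S(S(S(S(S(add(Z, mul(Z, Z)))))))))))
  →26  S(S(S(S(S(S(S(S(S(mul(Z, Z))))))))))
  →27  S^9(Z)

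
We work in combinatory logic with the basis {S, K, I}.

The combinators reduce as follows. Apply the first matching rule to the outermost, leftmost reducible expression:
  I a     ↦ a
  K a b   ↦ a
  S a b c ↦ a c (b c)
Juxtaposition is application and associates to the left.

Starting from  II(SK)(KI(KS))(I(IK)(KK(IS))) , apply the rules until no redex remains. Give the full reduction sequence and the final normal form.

  start: II(SK)(KI(KS))(I(IK)(KK(IS)))
  step 1: I(SK)(KI(KS))(I(IK)(KK(IS)))
  step 2: SK(KI(KS))(I(IK)(KK(IS)))
  step 3: K(I(IK)(KK(IS)))(KI(KS)(I(IK)(KK(IS))))
  step 4: I(IK)(KK(IS))
  step 5: IK(KK(IS))
  step 6: K(KK(IS))
  step 7: KK

Answer: normal form = KK  (in 7 steps)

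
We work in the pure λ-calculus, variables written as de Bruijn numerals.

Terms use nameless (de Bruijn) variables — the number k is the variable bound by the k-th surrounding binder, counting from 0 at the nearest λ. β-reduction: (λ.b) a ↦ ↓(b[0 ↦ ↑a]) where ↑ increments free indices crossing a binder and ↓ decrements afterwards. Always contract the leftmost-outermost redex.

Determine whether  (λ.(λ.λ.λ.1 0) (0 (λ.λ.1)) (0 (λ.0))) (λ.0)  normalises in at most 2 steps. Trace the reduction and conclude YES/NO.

Answer: NO — after 2 steps the term is (λ.λ.1 0) ((λ.0) (λ.0)), not yet normal

Derivation:
  start: (λ.(λ.λ.λ.1 0) (0 (λ.λ.1)) (0 (λ.0))) (λ.0)
  step 1: (λ.λ.λ.1 0) ((λ.0) (λ.λ.1)) ((λ.0) (λ.0))
  step 2: (λ.λ.1 0) ((λ.0) (λ.0))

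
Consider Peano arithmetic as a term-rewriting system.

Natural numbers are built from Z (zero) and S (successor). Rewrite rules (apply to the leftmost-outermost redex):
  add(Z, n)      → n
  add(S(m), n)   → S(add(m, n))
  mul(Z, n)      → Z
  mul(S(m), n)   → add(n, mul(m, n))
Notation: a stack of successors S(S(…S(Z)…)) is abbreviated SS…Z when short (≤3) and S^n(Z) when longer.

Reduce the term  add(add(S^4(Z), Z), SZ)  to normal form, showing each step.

  start: add(add(S^4(Z), Z), SZ)
  [1] add(S(add(SSSZ, Z)), SZ)
  [2] S(add(add(SSSZ, Z), SZ))
  [3] S(add(S(add(SSZ, Z)), SZ))
  [4] S(S(add(add(SSZ, Z), SZ)))
  [5] S(S(add(S(add(SZ, Z)), SZ)))
  [6] S(S(S(add(add(SZ, Z), SZ))))
  [7] S(S(S(add(S(add(Z, Z)), SZ))))
  [8] S(S(S(S(add(add(Z, Z), SZ)))))
  [9] S(S(S(S(add(Z, SZ)))))
  [10] S^5(Z)

Answer: normal form = S^5(Z)  (in 10 steps)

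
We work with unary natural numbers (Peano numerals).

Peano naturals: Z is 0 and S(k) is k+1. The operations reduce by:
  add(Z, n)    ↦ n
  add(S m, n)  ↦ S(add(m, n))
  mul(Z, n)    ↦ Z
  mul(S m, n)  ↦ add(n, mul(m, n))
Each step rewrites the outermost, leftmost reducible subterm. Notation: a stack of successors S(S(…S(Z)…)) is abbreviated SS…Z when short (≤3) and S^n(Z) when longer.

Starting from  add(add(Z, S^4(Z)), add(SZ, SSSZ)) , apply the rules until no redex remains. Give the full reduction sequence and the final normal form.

  start: add(add(Z, S^4(Z)), add(SZ, SSSZ))
  →1  add(S^4(Z), add(SZ, SSSZ))
  →2  S(add(SSSZ, add(SZ, SSSZ)))
  →3  S(S(add(SSZ, add(SZ, SSSZ))))
  →4  S(S(S(add(SZ, add(SZ, SSSZ)))))
  →5  S(S(S(S(add(Z, add(SZ, SSSZ))))))
  →6  S(S(S(S(add(SZ, SSSZ)))))
  →7  S(S(S(S(S(add(Z, SSSZ))))))
  →8  S^8(Z)

Answer: normal form = S^8(Z)  (in 8 steps)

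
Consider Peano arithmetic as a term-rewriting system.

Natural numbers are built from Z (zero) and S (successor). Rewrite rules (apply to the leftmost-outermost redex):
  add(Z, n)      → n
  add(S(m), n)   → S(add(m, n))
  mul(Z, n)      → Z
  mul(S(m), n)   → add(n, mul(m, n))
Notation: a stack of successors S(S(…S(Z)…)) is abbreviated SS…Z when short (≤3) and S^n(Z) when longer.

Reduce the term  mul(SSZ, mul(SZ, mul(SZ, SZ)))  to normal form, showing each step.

Answer: normal form = SSZ  (in 23 steps)

Reduction:
  start: mul(SSZ, mul(SZ, mul(SZ, SZ)))
  step 1: add(mul(SZ, mul(SZ, SZ)), mul(SZ, mul(SZ, mul(SZ, SZ))))
  step 2: add(add(mul(SZ, SZ), mul(Z, mul(SZ, SZ))), mul(SZ, mul(SZ, mul(SZ, SZ))))
  step 3: add(add(add(SZ, mul(Z, SZ)), mul(Z, mul(SZ, SZ))), mul(SZ, mul(SZ, mul(SZ, SZ))))
  step 4: add(add(S(add(Z, mul(Z, SZ))), mul(Z, mul(SZ, SZ))), mul(SZ, mul(SZ, mul(SZ, SZ))))
  step 5: add(S(add(add(Z, mul(Z, SZ)), mul(Z, mul(SZ, SZ)))), mul(SZ, mul(SZ, mul(SZ, SZ))))
  step 6: S(add(add(add(Z, mul(Z, SZ)), mul(Z, mul(SZ, SZ))), mul(SZ, mul(SZ, mul(SZ, SZ)))))
  step 7: S(add(add(mul(Z, SZ), mul(Z, mul(SZ, SZ))), mul(SZ, mul(SZ, mul(SZ, SZ)))))
  step 8: S(add(add(Z, mul(Z, mul(SZ, SZ))), mul(SZ, mul(SZ, mul(SZ, SZ)))))
  step 9: S(add(mul(Z, mul(SZ, SZ)), mul(SZ, mul(SZ, mul(SZ, SZ)))))
  step 10: S(add(Z, mul(SZ, mul(SZ, mul(SZ, SZ)))))
  step 11: S(mul(SZ, mul(SZ, mul(SZ, SZ))))
  step 12: S(add(mul(SZ, mul(SZ, SZ)), mul(Z, mul(SZ, mul(SZ, SZ)))))
  step 13: S(add(add(mul(SZ, SZ), mul(Z, mul(SZ, SZ))), mul(Z, mul(SZ, mul(SZ, SZ)))))
  step 14: S(add(add(add(SZ, mul(Z, SZ)), mul(Z, mul(SZ, SZ))), mul(Z, mul(SZ, mul(SZ, SZ)))))
  step 15: S(add(add(S(add(Z, mul(Z, SZ))), mul(Z, mul(SZ, SZ))), mul(Z, mul(SZ, mul(SZ, SZ)))))
  step 16: S(add(S(add(add(Z, mul(Z, SZ)), mul(Z, mul(SZ, SZ)))), mul(Z, mul(SZ, mul(SZ, SZ)))))
  step 17: S(S(add(add(add(Z, mul(Z, SZ)), mul(Z, mul(SZ, SZ))), mul(Z, mul(SZ, mul(SZ, SZ))))))
  step 18: S(S(add(add(mul(Z, SZ), mul(Z, mul(SZ, SZ))), mul(Z, mul(SZ, mul(SZ, SZ))))))
  step 19: S(S(add(add(Z, mul(Z, mul(SZ, SZ))), mul(Z, mul(SZ, mul(SZ, SZ))))))
  step 20: S(S(add(mul(Z, mul(SZ, SZ)), mul(Z, mul(SZ, mul(SZ, SZ))))))
  step 21: S(S(add(Z, mul(Z, mul(SZ, mul(SZ, SZ))))))
  step 22: S(S(mul(Z, mul(SZ, mul(SZ, SZ)))))
  step 23: SSZ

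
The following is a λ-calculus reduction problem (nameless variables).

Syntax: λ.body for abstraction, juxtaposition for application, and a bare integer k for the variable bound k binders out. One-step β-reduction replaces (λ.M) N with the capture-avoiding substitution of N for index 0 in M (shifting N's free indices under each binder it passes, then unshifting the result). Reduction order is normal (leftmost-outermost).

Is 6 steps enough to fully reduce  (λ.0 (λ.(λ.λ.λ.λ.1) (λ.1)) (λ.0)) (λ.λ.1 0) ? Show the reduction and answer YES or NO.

  start: (λ.0 (λ.(λ.λ.λ.λ.1) (λ.1)) (λ.0)) (λ.λ.1 0)
  →1  (λ.λ.1 0) (λ.(λ.λ.λ.λ.1) (λ.1)) (λ.0)
  →2  (λ.(λ.(λ.λ.λ.λ.1) (λ.1)) 0) (λ.0)
  →3  (λ.(λ.λ.λ.λ.1) (λ.1)) (λ.0)
  →4  (λ.λ.λ.λ.1) (λ.λ.0)
  →5  λ.λ.λ.1

Answer: YES — reaches normal form λ.λ.λ.1 in 5 ≤ 6 steps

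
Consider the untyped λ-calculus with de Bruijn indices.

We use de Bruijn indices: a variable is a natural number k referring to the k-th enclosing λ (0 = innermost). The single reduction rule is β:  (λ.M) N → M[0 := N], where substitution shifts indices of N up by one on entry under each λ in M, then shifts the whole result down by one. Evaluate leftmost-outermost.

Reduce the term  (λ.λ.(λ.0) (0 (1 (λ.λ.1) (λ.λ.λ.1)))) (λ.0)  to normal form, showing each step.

  start: (λ.λ.(λ.0) (0 (1 (λ.λ.1) (λ.λ.λ.1)))) (λ.0)
  →1  λ.(λ.0) (0 ((λ.0) (λ.λ.1) (λ.λ.λ.1)))
  →2  λ.0 ((λ.0) (λ.λ.1) (λ.λ.λ.1))
  →3  λ.0 ((λ.λ.1) (λ.λ.λ.1))
  →4  λ.0 (λ.λ.λ.λ.1)

Answer: normal form = λ.0 (λ.λ.λ.λ.1)  (in 4 steps)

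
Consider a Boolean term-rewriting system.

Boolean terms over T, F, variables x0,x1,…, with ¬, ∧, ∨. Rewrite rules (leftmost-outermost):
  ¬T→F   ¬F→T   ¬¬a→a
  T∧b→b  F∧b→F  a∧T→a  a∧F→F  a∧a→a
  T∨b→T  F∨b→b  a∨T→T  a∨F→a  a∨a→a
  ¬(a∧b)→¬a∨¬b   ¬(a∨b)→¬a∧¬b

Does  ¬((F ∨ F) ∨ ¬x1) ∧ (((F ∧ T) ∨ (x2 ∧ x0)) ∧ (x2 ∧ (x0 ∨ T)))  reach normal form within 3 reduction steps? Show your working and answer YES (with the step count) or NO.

Answer: NO — after 3 steps the term is (¬F ∧ ¬¬x1) ∧ (((F ∧ T) ∨ (x2 ∧ x0)) ∧ (x2 ∧ (x0 ∨ T))), not yet normal

Reduction:
  start: ¬((F ∨ F) ∨ ¬x1) ∧ (((F ∧ T) ∨ (x2 ∧ x0)) ∧ (x2 ∧ (x0 ∨ T)))
  →1  (¬(F ∨ F) ∧ ¬¬x1) ∧ (((F ∧ T) ∨ (x2 ∧ x0)) ∧ (x2 ∧ (x0 ∨ T)))
  →2  ((¬F ∧ ¬F) ∧ ¬¬x1) ∧ (((F ∧ T) ∨ (x2 ∧ x0)) ∧ (x2 ∧ (x0 ∨ T)))
  →3  (¬F ∧ ¬¬x1) ∧ (((F ∧ T) ∨ (x2 ∧ x0)) ∧ (x2 ∧ (x0 ∨ T)))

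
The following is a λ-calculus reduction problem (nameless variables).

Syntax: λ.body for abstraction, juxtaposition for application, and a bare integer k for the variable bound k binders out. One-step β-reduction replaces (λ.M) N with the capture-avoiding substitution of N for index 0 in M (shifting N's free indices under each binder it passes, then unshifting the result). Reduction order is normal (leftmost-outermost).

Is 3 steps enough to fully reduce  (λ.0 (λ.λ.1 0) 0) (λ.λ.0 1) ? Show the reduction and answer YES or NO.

  start: (λ.0 (λ.λ.1 0) 0) (λ.λ.0 1)
  step 1: (λ.λ.0 1) (λ.λ.1 0) (λ.λ.0 1)
  step 2: (λ.0 (λ.λ.1 0)) (λ.λ.0 1)
  step 3: (λ.λ.0 1) (λ.λ.1 0)

Answer: NO — after 3 steps the term is (λ.λ.0 1) (λ.λ.1 0), not yet normal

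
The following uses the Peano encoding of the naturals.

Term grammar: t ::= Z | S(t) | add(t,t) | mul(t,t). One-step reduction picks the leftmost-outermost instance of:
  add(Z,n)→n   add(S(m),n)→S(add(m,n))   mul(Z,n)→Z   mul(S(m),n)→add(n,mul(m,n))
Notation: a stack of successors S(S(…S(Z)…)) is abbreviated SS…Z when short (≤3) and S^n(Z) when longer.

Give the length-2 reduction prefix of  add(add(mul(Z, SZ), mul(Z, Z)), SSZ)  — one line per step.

  start: add(add(mul(Z, SZ), mul(Z, Z)), SSZ)
  step 1: add(add(Z, mul(Z, Z)), SSZ)
  step 2: add(mul(Z, Z), SSZ)

Answer: after 2 steps: add(mul(Z, Z), SSZ)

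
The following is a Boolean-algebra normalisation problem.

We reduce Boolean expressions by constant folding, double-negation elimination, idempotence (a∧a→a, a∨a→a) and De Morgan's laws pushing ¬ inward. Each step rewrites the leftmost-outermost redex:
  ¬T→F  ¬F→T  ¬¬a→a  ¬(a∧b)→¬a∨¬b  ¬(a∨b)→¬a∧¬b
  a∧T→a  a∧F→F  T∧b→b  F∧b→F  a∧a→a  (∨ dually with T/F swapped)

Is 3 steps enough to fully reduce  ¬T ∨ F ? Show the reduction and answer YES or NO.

  start: ¬T ∨ F
  step 1: ¬T
  step 2: F

Answer: YES — reaches normal form F in 2 ≤ 3 steps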